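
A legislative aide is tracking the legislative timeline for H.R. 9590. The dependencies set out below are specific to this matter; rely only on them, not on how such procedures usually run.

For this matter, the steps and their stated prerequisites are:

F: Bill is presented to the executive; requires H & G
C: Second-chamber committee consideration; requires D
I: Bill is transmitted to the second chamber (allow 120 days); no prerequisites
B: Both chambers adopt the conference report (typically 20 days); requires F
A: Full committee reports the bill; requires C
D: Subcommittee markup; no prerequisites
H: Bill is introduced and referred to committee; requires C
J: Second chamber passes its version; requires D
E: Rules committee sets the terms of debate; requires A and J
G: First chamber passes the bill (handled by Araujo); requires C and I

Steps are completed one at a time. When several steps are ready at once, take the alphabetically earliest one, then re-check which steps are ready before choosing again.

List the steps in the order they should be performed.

Nothing is required for D and I. D has the earlier label → D first.
Now C, I and J have their prerequisites met. C has the earlier label, so C next.
A, H, I and J are all available; A has the earlier label → A.
Now H, I and J have their prerequisites met. H has the earlier label, so H next.
Now I and J have their prerequisites met. I has the earlier label, so I next.
G now also ready, so the ready set is {G, J}; G has the earlier label → G.
F and J are both available; F has the earlier label → F.
B now also ready, so the ready set is {B, J}; B has the earlier label → B.
That leaves J as the only ready step → J.
E is the only step now ready → E.

D C A H I G F B J E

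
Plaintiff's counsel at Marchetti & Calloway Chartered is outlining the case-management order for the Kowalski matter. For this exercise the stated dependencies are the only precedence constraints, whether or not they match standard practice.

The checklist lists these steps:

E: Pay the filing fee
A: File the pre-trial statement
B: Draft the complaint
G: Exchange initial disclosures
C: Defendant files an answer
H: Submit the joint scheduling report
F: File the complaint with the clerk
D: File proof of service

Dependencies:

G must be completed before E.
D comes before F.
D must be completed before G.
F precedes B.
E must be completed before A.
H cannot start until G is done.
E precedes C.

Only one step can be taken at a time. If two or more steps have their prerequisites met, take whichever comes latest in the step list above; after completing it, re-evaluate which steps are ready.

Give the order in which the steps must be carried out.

D, F, G, H, B, E, C, A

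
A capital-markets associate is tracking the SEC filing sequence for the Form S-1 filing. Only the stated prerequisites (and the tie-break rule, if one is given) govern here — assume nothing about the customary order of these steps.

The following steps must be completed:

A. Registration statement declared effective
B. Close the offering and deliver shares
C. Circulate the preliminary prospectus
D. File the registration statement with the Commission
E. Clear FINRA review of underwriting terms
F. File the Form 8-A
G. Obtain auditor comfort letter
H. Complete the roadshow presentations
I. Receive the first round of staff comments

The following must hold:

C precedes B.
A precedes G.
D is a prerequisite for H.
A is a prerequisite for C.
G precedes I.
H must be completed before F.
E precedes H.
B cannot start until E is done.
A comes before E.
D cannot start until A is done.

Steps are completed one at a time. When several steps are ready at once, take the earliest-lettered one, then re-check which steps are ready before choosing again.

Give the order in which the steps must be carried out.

Only A has no prerequisites, so it is first.
Now C, D, E and G have their prerequisites met. C has the earlier label, so C next.
Ready: D, E and G. D has the earlier label → D.
Now E and G have their prerequisites met. E has the earlier label, so E next.
B, G and H are all available; B has the earlier label → B.
G and H are both available; G has the earlier label → G.
I now also ready, so the ready set is {H, I}; H has the earlier label → H.
Ready: F and I. F has the earlier label → F.
That leaves I as the only ready step → I.

A, C, D, E, B, G, H, F, I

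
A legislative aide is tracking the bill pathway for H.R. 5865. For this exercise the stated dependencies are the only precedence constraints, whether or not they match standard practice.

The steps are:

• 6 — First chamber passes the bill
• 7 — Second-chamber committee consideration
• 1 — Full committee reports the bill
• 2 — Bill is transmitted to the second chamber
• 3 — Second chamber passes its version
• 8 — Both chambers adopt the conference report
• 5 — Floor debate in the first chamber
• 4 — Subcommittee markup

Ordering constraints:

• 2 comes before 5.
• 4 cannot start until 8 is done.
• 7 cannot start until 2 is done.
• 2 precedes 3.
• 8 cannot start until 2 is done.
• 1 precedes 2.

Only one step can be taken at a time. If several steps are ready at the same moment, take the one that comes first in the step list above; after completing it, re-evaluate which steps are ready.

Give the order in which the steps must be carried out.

6 1 2 7 3 8 5 4

Nothing is required for 6 and 1. 6 is listed earlier → 6 first.
Next only 1 has its prerequisites met → 1.
2 needed 1, now all done → 2.
7, 3, 8 and 5 are all available; 7 is listed earlier → 7.
Now 3, 8 and 5 have their prerequisites met. 3 is listed earlier, so 3 next.
8 and 5 are both available; 8 is listed earlier → 8.
Ready: 5 and 4. 5 is listed earlier → 5.
Next only 4 has its prerequisites met → 4.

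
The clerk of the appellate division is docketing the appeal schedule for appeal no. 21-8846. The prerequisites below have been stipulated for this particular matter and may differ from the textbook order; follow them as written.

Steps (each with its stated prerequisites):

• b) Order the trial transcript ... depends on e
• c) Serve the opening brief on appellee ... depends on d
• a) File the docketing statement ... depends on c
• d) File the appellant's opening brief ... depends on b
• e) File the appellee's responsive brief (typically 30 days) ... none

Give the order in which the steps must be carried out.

e is the only step with nothing outstanding, so it goes first.
b needed e, now all done → b.
d needed b, now all done → d.
c needed d, now all done → c.
a needed c, now all done → a.

e, b, d, c, a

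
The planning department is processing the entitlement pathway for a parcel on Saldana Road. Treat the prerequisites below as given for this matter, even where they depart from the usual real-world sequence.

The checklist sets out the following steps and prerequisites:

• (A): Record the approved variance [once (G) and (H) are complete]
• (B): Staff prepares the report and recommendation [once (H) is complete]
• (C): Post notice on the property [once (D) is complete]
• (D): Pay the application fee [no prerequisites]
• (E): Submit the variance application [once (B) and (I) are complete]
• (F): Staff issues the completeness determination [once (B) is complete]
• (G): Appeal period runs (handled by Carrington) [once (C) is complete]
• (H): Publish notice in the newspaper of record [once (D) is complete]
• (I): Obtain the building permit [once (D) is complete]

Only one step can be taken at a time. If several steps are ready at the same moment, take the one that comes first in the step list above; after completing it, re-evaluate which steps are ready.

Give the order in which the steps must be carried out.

Only (D) has no prerequisites, so it is first.
Now (C), (H) and (I) have their prerequisites met. (C) is listed earlier, so (C) next.
(G) now also ready, so the ready set is {(G), (H), (I)}; (G) is listed earlier → (G).
(H) and (I) are both available; (H) is listed earlier → (H).
(A) and (B) now also ready, so the ready set is {(A), (B), (I)}; (A) is listed earlier → (A).
Now (B) and (I) have their prerequisites met. (B) is listed earlier, so (B) next.
Now (F) and (I) have their prerequisites met. (F) is listed earlier, so (F) next.
(I) needed (D), now all done → (I).
That leaves (E) as the only ready step → (E).

(D) → (C) → (G) → (H) → (A) → (B) → (F) → (I) → (E)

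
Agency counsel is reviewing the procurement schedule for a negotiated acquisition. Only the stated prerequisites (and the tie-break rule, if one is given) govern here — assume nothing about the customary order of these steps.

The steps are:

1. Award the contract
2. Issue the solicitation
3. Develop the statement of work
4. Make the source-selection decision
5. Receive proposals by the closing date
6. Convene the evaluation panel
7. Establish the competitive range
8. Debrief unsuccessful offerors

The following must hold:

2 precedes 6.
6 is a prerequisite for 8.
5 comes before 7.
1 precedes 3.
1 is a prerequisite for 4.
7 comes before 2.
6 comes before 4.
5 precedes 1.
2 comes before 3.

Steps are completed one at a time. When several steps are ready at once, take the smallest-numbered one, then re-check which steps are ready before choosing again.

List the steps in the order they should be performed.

Only 5 has no prerequisites, so it is first.
Now 1 and 7 have their prerequisites met. 1 has the earlier label, so 1 next.
7 needed 5, now all done → 7.
2 is the only step now ready → 2.
3 and 6 are both available; 3 has the earlier label → 3.
That leaves 6 as the only ready step → 6.
Ready: 4 and 8. 4 has the earlier label → 4.
Next only 8 has its prerequisites met → 8.

5 1 7 2 3 6 4 8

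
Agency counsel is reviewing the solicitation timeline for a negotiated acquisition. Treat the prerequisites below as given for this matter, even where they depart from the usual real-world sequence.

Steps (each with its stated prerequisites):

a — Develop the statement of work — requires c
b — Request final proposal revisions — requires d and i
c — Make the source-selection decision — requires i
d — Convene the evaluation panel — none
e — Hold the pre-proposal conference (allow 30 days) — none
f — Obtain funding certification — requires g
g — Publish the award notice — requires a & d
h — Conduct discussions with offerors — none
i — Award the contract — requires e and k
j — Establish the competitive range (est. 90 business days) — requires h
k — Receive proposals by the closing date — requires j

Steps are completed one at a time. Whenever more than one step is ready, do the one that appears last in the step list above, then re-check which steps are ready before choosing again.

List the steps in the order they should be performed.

Nothing is required for h, e and d. h is listed later → h first.
j now also ready, so the ready set is {j, e, d}; j is listed later → j.
k, e and d are all available; k is listed later → k.
Ready: e and d. e is listed later → e.
i now also ready, so the ready set is {i, d}; i is listed later → i.
c now also ready, so the ready set is {d, c}; d is listed later → d.
Now c and b have their prerequisites met. c is listed later, so c next.
b and a are both available; b is listed later → b.
a is the only step now ready → a.
g is the only step now ready → g.
Next only f has its prerequisites met → f.

h → j → k → e → i → d → c → b → a → g → f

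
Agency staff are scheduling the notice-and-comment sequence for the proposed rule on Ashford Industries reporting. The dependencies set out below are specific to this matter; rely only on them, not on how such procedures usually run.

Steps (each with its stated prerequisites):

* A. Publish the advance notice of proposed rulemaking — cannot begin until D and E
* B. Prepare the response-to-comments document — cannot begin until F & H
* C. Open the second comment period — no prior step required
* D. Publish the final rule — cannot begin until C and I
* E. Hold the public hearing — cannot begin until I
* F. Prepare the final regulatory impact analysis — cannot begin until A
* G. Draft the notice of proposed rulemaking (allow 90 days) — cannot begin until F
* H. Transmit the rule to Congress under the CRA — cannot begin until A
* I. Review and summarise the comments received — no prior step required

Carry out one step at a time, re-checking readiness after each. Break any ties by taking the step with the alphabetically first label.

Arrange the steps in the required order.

C, I, D, E, A, F, G, H, B

C and I have no prerequisites; C has the earlier label, so C is first.
That leaves I as the only ready step → I.
D and E are both available; D has the earlier label → D.
E needed I, now all done → E.
A needed D and E, now all done → A.
Now F and H have their prerequisites met. F has the earlier label, so F next.
Now G and H have their prerequisites met. G has the earlier label, so G next.
H needed A, now all done → H.
B needed F and H, now all done → B.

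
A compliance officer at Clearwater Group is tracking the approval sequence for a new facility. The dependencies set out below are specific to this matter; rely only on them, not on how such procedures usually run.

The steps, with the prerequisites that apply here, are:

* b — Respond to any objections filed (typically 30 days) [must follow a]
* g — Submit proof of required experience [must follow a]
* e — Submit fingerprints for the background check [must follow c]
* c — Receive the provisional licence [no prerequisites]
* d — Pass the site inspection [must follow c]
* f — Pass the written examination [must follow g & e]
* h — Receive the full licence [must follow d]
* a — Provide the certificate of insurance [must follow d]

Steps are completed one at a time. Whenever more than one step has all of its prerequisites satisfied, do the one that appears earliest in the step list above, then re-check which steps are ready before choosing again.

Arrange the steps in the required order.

c e d h a b g f

Only c has no prerequisites, so it is first.
Now e and d have their prerequisites met. e is listed earlier, so e next.
Next only d has its prerequisites met → d.
h and a are both available; h is listed earlier → h.
Next only a has its prerequisites met → a.
b and g are both available; b is listed earlier → b.
g needed a, now all done → g.
f needed g and e, now all done → f.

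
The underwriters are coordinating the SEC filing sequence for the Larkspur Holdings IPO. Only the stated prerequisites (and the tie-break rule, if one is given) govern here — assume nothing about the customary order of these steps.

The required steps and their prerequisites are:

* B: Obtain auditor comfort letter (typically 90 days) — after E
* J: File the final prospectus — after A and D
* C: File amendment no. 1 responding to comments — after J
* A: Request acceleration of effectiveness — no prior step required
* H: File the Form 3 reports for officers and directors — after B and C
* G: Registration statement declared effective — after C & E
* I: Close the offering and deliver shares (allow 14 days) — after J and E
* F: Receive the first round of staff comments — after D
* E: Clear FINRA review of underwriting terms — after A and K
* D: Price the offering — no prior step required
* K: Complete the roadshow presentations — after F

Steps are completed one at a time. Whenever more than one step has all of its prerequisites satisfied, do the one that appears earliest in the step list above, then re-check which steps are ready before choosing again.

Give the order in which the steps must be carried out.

A and D have no prerequisites; A is listed earlier, so A is first.
D is the only step now ready → D.
J and F are both available; J is listed earlier → J.
C now also ready, so the ready set is {C, F}; C is listed earlier → C.
Next only F has its prerequisites met → F.
K needed F, now all done → K.
E needed A and K, now all done → E.
Now B, G and I have their prerequisites met. B is listed earlier, so B next.
H now also ready, so the ready set is {H, G, I}; H is listed earlier → H.
G and I are both available; G is listed earlier → G.
Next only I has its prerequisites met → I.

A D J C F K E B H G I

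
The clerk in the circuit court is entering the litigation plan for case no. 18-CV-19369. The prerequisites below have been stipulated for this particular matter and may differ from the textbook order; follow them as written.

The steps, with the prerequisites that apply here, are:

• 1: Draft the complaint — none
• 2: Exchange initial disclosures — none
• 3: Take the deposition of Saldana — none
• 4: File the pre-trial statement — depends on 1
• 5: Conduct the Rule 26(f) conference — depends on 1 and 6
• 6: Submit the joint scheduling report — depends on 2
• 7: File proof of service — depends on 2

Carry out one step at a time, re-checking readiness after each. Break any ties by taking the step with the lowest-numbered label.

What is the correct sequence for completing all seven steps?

1 → 2 → 3 → 4 → 6 → 5 → 7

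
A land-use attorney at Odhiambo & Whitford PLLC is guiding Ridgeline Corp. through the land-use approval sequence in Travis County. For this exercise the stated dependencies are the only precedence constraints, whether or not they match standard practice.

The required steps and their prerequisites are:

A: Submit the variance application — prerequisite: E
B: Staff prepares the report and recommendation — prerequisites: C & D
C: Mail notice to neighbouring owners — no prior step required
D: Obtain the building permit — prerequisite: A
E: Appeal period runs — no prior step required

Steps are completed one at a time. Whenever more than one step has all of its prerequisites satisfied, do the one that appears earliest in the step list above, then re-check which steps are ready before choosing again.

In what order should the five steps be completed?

C E A D B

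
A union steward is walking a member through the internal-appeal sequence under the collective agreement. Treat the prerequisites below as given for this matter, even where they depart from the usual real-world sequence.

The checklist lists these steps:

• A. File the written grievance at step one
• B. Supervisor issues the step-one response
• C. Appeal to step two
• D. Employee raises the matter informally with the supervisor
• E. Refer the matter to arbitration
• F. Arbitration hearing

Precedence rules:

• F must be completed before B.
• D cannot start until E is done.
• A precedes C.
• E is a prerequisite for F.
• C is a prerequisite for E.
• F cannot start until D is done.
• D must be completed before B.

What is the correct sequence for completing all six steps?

A → C → E → D → F → B

A is the only step with nothing outstanding, so it goes first.
C needed A, now all done → C.
E needed C, now all done → E.
Next only D has its prerequisites met → D.
F needed D and E, now all done → F.
Next only B has its prerequisites met → B.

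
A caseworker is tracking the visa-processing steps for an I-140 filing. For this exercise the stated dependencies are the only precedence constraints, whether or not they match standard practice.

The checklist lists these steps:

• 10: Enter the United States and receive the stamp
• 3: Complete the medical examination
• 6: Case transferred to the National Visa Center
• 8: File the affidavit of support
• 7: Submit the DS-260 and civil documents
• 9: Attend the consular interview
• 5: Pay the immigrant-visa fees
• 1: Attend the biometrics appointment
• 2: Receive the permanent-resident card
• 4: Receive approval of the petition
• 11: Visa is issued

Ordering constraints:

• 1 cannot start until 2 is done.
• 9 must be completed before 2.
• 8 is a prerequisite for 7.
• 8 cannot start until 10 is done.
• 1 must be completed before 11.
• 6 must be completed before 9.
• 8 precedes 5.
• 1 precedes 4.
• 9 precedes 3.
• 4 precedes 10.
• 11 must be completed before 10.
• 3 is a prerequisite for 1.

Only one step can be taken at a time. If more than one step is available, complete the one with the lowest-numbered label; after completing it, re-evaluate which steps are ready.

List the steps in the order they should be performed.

6, 9, 2, 3, 1, 4, 11, 10, 8, 5, 7

6 has no prerequisites → 6 first.
9 needed 6, now all done → 9.
2 and 3 are both available; 2 has the earlier label → 2.
Next only 3 has its prerequisites met → 3.
1 needed 2 and 3, now all done → 1.
Now 4 and 11 have their prerequisites met. 4 has the earlier label, so 4 next.
11 needed 1, now all done → 11.
10 needed 4 and 11, now all done → 10.
8 needed 10, now all done → 8.
5 and 7 are both available; 5 has the earlier label → 5.
7 needed 8, now all done → 7.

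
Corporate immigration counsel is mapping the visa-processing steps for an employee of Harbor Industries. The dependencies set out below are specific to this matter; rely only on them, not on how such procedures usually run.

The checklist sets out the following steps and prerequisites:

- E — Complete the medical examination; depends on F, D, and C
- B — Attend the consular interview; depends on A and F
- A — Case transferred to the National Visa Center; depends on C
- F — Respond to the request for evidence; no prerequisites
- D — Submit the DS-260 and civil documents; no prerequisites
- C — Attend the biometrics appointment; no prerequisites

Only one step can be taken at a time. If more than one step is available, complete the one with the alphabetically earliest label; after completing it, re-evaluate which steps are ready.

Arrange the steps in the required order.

Nothing is required for C, D and F. C has the earlier label → C first.
Ready: A, D and F. A has the earlier label → A.
Now D and F have their prerequisites met. D has the earlier label, so D next.
Next only F has its prerequisites met → F.
Ready: B and E. B has the earlier label → B.
E is the only step now ready → E.

C, A, D, F, B, E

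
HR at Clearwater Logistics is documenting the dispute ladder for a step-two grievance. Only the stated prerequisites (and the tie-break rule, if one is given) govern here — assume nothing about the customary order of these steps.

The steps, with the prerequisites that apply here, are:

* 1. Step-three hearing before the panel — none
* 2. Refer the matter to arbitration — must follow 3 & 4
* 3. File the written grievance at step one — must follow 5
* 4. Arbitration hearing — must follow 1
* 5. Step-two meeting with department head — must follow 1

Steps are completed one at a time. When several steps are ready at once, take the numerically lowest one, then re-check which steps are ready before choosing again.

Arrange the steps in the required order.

1 has no prerequisites → 1 first.
Ready: 4 and 5. 4 has the earlier label → 4.
That leaves 5 as the only ready step → 5.
3 needed 5, now all done → 3.
2 needed 3 and 4, now all done → 2.

1, 4, 5, 3, 2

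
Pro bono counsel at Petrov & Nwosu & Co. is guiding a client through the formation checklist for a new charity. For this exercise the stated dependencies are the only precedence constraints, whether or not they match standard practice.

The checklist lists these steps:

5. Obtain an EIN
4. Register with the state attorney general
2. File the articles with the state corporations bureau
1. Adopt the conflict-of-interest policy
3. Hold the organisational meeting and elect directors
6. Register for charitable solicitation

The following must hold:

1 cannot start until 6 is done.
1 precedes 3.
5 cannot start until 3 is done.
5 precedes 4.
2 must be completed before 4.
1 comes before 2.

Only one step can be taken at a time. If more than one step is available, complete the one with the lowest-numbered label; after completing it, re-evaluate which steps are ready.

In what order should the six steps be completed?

6, 1, 2, 3, 5, 4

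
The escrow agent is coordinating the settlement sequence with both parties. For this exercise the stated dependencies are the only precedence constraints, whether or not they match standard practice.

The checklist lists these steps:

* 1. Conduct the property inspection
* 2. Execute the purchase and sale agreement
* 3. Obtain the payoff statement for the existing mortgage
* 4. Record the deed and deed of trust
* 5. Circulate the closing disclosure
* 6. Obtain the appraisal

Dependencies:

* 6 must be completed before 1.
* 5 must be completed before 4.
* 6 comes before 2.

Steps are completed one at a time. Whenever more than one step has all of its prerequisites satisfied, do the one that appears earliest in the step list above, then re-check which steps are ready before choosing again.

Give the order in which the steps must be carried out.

3, 5, 4, 6, 1, 2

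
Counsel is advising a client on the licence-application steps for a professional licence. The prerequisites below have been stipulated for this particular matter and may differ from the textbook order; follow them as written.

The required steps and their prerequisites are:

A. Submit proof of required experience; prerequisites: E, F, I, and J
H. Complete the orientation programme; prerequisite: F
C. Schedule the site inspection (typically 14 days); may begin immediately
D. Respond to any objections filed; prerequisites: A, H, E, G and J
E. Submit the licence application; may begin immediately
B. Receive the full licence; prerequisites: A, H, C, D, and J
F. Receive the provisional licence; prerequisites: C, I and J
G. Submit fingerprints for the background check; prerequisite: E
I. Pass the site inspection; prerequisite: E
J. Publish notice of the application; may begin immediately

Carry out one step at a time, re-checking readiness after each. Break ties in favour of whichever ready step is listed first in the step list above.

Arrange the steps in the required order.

C E G I J F A H D B

Nothing is required for C, E and J. C is listed earlier → C first.
E and J are both available; E is listed earlier → E.
Now G, I and J have their prerequisites met. G is listed earlier, so G next.
I and J are both available; I is listed earlier → I.
J is the only step now ready → J.
That leaves F as the only ready step → F.
A and H are both available; A is listed earlier → A.
Next only H has its prerequisites met → H.
D needed A, H, E, G and J, now all done → D.
B needed A, H, C, D and J, now all done → B.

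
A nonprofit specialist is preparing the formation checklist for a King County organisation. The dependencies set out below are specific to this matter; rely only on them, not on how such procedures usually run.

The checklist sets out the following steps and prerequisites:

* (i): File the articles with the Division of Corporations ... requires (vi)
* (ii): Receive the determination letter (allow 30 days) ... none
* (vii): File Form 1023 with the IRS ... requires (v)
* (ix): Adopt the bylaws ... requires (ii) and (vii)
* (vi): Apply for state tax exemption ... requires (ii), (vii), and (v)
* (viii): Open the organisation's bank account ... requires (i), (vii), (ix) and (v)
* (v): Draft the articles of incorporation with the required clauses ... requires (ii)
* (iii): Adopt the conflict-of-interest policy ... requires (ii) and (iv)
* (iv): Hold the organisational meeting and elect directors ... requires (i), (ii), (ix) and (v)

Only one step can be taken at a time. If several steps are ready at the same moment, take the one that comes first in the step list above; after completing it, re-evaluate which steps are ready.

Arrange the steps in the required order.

(ii) → (v) → (vii) → (ix) → (vi) → (i) → (viii) → (iv) → (iii)

(ii) is the only step with nothing outstanding, so it goes first.
That leaves (v) as the only ready step → (v).
That leaves (vii) as the only ready step → (vii).
Ready: (ix) and (vi). (ix) is listed earlier → (ix).
Next only (vi) has its prerequisites met → (vi).
That leaves (i) as the only ready step → (i).
Ready: (viii) and (iv). (viii) is listed earlier → (viii).
(iv) needed (i), (ii), (ix) and (v), now all done → (iv).
Next only (iii) has its prerequisites met → (iii).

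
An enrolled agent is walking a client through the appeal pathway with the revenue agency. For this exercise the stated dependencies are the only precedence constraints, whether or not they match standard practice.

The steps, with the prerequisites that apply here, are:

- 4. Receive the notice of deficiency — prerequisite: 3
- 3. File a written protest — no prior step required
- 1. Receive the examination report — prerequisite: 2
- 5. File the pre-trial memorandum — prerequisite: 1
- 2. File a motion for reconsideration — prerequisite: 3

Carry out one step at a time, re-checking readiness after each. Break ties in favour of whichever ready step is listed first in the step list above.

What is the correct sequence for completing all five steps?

3 has no prerequisites → 3 first.
Ready: 4 and 2. 4 is listed earlier → 4.
That leaves 2 as the only ready step → 2.
Next only 1 has its prerequisites met → 1.
5 needed 1, now all done → 5.

3 → 4 → 2 → 1 → 5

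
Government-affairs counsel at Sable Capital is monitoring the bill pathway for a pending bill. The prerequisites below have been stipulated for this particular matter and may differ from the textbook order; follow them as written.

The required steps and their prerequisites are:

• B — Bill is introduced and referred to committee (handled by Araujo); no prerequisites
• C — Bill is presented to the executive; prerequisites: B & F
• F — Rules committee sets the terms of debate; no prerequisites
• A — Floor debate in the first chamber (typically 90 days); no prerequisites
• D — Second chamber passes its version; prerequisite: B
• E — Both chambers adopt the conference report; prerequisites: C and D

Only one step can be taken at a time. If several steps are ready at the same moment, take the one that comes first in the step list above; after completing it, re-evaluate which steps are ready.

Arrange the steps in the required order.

Nothing is required for B, F and A. B is listed earlier → B first.
Now F, A and D have their prerequisites met. F is listed earlier, so F next.
C now also ready, so the ready set is {C, A, D}; C is listed earlier → C.
Ready: A and D. A is listed earlier → A.
D needed B, now all done → D.
E needed C and D, now all done → E.

B F C A D E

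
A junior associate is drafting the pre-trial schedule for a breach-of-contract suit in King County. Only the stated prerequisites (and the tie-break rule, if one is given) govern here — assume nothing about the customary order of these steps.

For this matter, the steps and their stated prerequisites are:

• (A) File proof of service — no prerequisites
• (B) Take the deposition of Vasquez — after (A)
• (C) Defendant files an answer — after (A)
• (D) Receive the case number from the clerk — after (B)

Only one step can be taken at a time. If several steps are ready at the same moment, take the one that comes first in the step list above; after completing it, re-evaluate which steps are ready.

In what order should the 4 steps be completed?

(A) → (B) → (C) → (D)

(A) has no prerequisites → (A) first.
Ready: (B) and (C). (B) is listed earlier → (B).
(D) now also ready, so the ready set is {(C), (D)}; (C) is listed earlier → (C).
(D) needed (B), now all done → (D).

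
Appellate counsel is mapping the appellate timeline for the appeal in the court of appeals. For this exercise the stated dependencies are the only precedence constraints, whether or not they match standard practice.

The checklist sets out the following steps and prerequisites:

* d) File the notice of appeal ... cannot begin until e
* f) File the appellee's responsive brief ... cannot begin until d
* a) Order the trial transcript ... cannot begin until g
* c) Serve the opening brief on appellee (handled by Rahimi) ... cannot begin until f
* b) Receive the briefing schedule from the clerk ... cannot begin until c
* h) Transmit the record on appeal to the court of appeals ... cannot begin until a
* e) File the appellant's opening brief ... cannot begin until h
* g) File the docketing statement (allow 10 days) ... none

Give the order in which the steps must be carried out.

g, a, h, e, d, f, c, b

g is the only step with nothing outstanding, so it goes first.
That leaves a as the only ready step → a.
h needed a, now all done → h.
That leaves e as the only ready step → e.
Next only d has its prerequisites met → d.
f needed d, now all done → f.
c needed f, now all done → c.
That leaves b as the only ready step → b.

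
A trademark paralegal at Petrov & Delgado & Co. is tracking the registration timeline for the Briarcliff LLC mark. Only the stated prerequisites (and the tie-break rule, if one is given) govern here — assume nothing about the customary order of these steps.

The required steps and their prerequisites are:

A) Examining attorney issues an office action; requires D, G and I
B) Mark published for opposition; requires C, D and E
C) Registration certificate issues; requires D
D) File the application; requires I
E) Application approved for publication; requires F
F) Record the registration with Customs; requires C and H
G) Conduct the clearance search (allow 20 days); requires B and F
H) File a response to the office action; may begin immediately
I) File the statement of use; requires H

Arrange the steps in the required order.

H, I, D, C, F, E, B, G, A

Only H has no prerequisites, so it is first.
I needed H, now all done → I.
D needed I, now all done → D.
That leaves C as the only ready step → C.
Next only F has its prerequisites met → F.
Next only E has its prerequisites met → E.
Next only B has its prerequisites met → B.
G is the only step now ready → G.
That leaves A as the only ready step → A.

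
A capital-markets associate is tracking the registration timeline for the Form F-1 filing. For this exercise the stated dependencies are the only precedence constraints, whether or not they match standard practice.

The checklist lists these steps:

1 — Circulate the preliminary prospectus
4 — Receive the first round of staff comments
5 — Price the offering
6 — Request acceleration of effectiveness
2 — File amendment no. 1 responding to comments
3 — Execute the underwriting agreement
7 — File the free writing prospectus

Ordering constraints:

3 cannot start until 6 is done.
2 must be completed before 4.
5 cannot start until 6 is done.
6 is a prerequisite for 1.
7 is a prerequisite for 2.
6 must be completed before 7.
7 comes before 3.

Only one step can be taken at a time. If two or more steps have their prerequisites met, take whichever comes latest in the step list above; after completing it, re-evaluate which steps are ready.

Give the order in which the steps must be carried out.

6 → 7 → 3 → 2 → 5 → 4 → 1

6 has no prerequisites → 6 first.
7, 5 and 1 are all available; 7 is listed later → 7.
3 and 2 now also ready, so the ready set is {3, 2, 5, 1}; 3 is listed later → 3.
Now 2, 5 and 1 have their prerequisites met. 2 is listed later, so 2 next.
5, 4 and 1 are all available; 5 is listed later → 5.
4 and 1 are both available; 4 is listed later → 4.
1 needed 6, now all done → 1.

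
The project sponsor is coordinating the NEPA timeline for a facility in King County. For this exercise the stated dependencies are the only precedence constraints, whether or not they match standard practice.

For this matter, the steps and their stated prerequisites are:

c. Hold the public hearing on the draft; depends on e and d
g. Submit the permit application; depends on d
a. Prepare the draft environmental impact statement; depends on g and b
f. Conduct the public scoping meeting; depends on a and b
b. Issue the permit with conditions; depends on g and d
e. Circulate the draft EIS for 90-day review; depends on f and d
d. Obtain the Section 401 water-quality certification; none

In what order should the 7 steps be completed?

d, g, b, a, f, e, c

Only d has no prerequisites, so it is first.
That leaves g as the only ready step → g.
b is the only step now ready → b.
a is the only step now ready → a.
f is the only step now ready → f.
Next only e has its prerequisites met → e.
c needed e and d, now all done → c.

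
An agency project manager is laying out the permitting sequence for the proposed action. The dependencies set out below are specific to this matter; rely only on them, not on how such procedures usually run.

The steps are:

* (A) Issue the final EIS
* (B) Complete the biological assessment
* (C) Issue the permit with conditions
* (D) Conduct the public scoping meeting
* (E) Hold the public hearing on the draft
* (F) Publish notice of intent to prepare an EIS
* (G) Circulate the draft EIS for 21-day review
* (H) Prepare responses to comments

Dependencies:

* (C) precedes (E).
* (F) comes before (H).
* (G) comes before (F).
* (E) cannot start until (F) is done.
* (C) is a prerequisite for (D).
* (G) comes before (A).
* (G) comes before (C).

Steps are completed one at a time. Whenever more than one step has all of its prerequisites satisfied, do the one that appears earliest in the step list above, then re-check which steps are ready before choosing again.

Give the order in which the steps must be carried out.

(B), (G), (A), (C), (D), (F), (E), (H)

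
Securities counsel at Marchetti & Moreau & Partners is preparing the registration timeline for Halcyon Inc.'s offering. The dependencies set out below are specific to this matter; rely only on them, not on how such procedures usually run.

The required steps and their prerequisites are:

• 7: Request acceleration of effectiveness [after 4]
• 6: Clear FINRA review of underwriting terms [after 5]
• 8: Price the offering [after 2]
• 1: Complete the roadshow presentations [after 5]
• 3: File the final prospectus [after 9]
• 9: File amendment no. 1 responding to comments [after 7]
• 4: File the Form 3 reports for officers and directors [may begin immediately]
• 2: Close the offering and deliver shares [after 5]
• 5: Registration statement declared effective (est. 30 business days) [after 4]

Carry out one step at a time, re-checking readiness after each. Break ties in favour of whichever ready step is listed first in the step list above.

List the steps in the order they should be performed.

4, 7, 9, 3, 5, 6, 1, 2, 8

Only 4 has no prerequisites, so it is first.
Now 7 and 5 have their prerequisites met. 7 is listed earlier, so 7 next.
9 now also ready, so the ready set is {9, 5}; 9 is listed earlier → 9.
3 now also ready, so the ready set is {3, 5}; 3 is listed earlier → 3.
Next only 5 has its prerequisites met → 5.
Ready: 6, 1 and 2. 6 is listed earlier → 6.
1 and 2 are both available; 1 is listed earlier → 1.
2 is the only step now ready → 2.
That leaves 8 as the only ready step → 8.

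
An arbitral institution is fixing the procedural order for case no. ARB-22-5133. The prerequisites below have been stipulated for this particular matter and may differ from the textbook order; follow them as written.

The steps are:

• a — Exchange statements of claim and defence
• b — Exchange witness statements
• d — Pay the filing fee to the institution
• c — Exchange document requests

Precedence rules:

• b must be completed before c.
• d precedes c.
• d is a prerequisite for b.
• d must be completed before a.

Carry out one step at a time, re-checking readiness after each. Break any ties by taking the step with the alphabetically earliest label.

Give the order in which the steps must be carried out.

d → a → b → c

Only d has no prerequisites, so it is first.
a and b are both available; a has the earlier label → a.
b is the only step now ready → b.
c is the only step now ready → c.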